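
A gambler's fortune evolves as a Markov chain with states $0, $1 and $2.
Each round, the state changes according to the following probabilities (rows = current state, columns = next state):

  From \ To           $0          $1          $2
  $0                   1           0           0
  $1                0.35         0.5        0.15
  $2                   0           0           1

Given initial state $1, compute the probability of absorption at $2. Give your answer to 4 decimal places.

Let h(s) be the probability of absorption at $2 starting from transient state s. Then h($2) = 1 and h($0) = 0. By first-step analysis:
h($1) = 0.35·0 + 0.5·h($1) + 0.15·1
Solving: h($1) = 0.3000.
Starting from $1, the probability is 0.3000.

0.3000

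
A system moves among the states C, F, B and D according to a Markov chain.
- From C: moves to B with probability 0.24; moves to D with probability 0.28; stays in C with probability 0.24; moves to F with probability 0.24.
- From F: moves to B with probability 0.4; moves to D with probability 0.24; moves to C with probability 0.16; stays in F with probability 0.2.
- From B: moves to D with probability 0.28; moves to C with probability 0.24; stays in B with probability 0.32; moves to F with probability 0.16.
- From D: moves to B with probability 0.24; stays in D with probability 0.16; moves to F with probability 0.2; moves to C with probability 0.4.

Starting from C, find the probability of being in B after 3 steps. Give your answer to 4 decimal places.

Propagate the distribution vector 3 steps from C.
After 0 steps: (1.0000, 0.0000, 0.0000, 0.0000)
After 1 step: (0.2400, 0.2400, 0.2400, 0.2800)
After 2 steps: (0.2656, 0.2000, 0.2976, 0.2368)
After 3 steps: (0.2619, 0.1987, 0.2958, 0.2436)
P(in B after 3 steps) = 0.2958

0.2958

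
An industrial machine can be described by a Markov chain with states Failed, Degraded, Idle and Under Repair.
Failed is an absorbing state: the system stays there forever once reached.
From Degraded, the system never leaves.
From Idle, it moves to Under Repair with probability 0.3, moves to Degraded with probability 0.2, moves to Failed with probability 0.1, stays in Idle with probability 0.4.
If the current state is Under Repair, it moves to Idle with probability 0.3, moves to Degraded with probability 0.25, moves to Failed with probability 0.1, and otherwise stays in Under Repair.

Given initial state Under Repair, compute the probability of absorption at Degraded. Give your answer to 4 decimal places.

Let h(s) be the probability of absorption at Degraded starting from transient state s. Then h(Degraded) = 1 and h(Failed) = 0. By first-step analysis:
h(Idle) = 0.1·0 + 0.2·1 + 0.4·h(Idle) + 0.3·h(Under Repair)
h(Under Repair) = 0.1·0 + 0.25·1 + 0.3·h(Idle) + 0.35·h(Under Repair)
Solving: h(Idle) = 0.6833, h(Under Repair) = 0.7000.
Starting from Under Repair, the probability is 0.7000.

0.7000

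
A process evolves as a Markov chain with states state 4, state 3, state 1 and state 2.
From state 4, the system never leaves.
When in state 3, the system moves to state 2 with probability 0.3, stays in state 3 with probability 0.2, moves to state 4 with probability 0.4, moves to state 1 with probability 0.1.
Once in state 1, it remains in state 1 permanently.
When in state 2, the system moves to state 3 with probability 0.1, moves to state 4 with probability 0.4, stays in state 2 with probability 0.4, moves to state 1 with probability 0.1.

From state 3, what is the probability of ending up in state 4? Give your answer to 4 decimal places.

Let h(s) be the probability of absorption at state 4 starting from transient state s. Then h(state 4) = 1 and h(state 1) = 0. By first-step analysis:
h(state 3) = 0.4·1 + 0.2·h(state 3) + 0.1·0 + 0.3·h(state 2)
h(state 2) = 0.4·1 + 0.1·h(state 3) + 0.1·0 + 0.4·h(state 2)
Solving: h(state 3) = 0.8000, h(state 2) = 0.8000.
Starting from state 3, the probability is 0.8000.

0.8000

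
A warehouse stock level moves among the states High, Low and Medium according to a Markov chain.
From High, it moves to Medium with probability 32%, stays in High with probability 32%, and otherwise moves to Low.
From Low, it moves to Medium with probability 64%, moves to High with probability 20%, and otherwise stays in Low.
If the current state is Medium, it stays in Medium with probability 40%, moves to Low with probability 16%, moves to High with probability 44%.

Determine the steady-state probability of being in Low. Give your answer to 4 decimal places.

0.2288

Let the stationary distribution be π with π = πP and π_1 + π_2 + π_3 = 1.
π_1 = 0.32·π_1 + 0.2·π_2 + 0.44·π_3
π_2 = 0.36·π_1 + 0.16·π_2 + 0.16·π_3
Solving with the normalization constraint gives π = (0.3438, 0.2288, 0.4274).
So the stationary probability of Low is 0.2288.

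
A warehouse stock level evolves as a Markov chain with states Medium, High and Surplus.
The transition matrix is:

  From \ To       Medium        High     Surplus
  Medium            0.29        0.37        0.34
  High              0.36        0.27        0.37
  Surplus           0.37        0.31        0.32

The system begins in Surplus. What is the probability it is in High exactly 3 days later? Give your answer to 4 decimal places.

Propagate the distribution vector 3 days from Surplus.
After 0 days: (0.0000, 0.0000, 1.0000)
After 1 day: (0.3700, 0.3100, 0.3200)
After 2 days: (0.3373, 0.3198, 0.3429)
After 3 days: (0.3398, 0.3174, 0.3427)
P(in High after 3 days) = 0.3174

0.3174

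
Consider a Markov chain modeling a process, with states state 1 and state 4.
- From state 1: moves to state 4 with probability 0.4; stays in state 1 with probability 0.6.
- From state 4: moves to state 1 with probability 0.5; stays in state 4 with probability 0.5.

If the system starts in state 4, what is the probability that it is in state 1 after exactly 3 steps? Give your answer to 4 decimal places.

Propagate the distribution vector 3 steps from state 4.
After 0 steps: (0.0000, 1.0000)
After 1 step: (0.5000, 0.5000)
After 2 steps: (0.5500, 0.4500)
After 3 steps: (0.5550, 0.4450)
P(in state 1 after 3 steps) = 0.5550

0.5550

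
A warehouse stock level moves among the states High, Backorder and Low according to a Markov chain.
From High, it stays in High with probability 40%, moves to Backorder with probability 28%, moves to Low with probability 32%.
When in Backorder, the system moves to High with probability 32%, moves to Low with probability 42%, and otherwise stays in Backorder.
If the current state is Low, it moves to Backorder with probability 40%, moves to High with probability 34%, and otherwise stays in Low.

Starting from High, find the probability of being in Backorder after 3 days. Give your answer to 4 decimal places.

0.3132

Propagate the distribution vector 3 days from High.
After 0 days: (1.0000, 0.0000, 0.0000)
After 1 day: (0.4000, 0.2800, 0.3200)
After 2 days: (0.3584, 0.3128, 0.3288)
After 3 days: (0.3552, 0.3132, 0.3316)
P(in Backorder after 3 days) = 0.3132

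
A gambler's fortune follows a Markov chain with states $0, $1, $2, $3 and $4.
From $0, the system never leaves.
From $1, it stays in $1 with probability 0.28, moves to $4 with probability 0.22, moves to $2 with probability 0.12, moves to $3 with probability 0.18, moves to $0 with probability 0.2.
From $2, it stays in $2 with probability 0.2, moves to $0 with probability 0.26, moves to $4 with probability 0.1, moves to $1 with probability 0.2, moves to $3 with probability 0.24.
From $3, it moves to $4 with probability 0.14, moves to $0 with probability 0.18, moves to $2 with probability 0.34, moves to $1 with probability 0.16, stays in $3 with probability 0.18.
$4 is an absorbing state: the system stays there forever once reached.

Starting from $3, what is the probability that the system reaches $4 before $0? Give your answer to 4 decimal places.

0.4147

Let h(s) be the probability of absorption at $4 starting from transient state s. Then h($4) = 1 and h($0) = 0. By first-step analysis:
h($1) = 0.2·0 + 0.28·h($1) + 0.12·h($2) + 0.18·h($3) + 0.22·1
h($2) = 0.26·0 + 0.2·h($1) + 0.2·h($2) + 0.24·h($3) + 0.1·1
h($3) = 0.18·0 + 0.16·h($1) + 0.34·h($2) + 0.18·h($3) + 0.14·1
Solving: h($1) = 0.4704, h($2) = 0.3670, h($3) = 0.4147.
Starting from $3, the probability is 0.4147.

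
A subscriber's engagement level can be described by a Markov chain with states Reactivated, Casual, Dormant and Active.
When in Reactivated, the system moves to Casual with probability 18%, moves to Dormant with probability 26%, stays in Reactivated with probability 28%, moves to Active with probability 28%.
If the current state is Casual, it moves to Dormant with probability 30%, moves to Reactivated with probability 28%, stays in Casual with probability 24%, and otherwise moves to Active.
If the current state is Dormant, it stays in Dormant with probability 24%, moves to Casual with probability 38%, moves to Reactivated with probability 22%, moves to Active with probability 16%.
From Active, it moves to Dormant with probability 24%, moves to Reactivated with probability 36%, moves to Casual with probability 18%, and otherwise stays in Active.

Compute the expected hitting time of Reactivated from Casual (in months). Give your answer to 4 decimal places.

Let t(s) be the expected number of months to first reach Reactivated from state s, with t(Reactivated) = 0. Conditioning on the first month:
t(Casual) = 1 + 0.24·t(Casual) + 0.3·t(Dormant) + 0.18·t(Active)
t(Dormant) = 1 + 0.38·t(Casual) + 0.24·t(Dormant) + 0.16·t(Active)
t(Active) = 1 + 0.18·t(Casual) + 0.24·t(Dormant) + 0.22·t(Active)
Solving: t(Casual) = 3.5948, t(Dormant) = 3.8041, t(Active) = 3.2821.
Expected months from Casual to Reactivated: 3.5948.

3.5948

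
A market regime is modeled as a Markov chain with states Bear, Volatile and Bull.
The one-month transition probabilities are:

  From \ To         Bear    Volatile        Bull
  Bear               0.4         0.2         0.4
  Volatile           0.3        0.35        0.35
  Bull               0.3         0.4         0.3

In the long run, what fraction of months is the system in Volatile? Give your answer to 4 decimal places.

0.3175

Let the stationary distribution be π with π = πP and π_1 + π_2 + π_3 = 1.
π_1 = 0.4·π_1 + 0.3·π_2 + 0.3·π_3
π_2 = 0.2·π_1 + 0.35·π_2 + 0.4·π_3
Solving with the normalization constraint gives π = (0.3333, 0.3175, 0.3492).
So the stationary probability of Volatile is 0.3175.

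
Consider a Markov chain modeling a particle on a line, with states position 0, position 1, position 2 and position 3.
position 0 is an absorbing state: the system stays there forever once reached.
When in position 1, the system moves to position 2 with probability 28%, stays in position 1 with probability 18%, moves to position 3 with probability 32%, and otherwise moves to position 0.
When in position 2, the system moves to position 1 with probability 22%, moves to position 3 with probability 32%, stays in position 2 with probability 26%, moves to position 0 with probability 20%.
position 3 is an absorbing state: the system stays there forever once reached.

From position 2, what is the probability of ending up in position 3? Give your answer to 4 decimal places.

0.6104

Let h(s) be the probability of absorption at position 3 starting from transient state s. Then h(position 3) = 1 and h(position 0) = 0. By first-step analysis:
h(position 1) = 0.22·0 + 0.18·h(position 1) + 0.28·h(position 2) + 0.32·1
h(position 2) = 0.2·0 + 0.22·h(position 1) + 0.26·h(position 2) + 0.32·1
Solving: h(position 1) = 0.5987, h(position 2) = 0.6104.
Starting from position 2, the probability is 0.6104.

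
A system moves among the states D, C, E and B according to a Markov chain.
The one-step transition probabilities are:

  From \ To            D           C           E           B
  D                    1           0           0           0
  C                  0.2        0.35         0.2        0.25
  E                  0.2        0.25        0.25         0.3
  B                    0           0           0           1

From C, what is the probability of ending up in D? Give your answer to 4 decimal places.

Let h(s) be the probability of absorption at D starting from transient state s. Then h(D) = 1 and h(B) = 0. By first-step analysis:
h(C) = 0.2·1 + 0.35·h(C) + 0.2·h(E) + 0.25·0
h(E) = 0.2·1 + 0.25·h(C) + 0.25·h(E) + 0.3·0
Solving: h(C) = 0.4343, h(E) = 0.4114.
Starting from C, the probability is 0.4343.

0.4343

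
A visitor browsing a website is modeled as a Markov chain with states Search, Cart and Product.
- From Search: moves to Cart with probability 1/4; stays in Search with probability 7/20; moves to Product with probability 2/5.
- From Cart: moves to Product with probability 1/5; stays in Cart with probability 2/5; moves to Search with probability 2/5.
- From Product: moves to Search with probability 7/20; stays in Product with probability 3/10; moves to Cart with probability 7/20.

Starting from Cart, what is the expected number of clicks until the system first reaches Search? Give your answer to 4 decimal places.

Let t(s) be the expected number of clicks to first reach Search from state s, with t(Search) = 0. Conditioning on the first click:
t(Cart) = 1 + 0.4·t(Cart) + 0.2·t(Product)
t(Product) = 1 + 0.35·t(Cart) + 0.3·t(Product)
Solving: t(Cart) = 2.5714, t(Product) = 2.7143.
Expected clicks from Cart to Search: 2.5714.

2.5714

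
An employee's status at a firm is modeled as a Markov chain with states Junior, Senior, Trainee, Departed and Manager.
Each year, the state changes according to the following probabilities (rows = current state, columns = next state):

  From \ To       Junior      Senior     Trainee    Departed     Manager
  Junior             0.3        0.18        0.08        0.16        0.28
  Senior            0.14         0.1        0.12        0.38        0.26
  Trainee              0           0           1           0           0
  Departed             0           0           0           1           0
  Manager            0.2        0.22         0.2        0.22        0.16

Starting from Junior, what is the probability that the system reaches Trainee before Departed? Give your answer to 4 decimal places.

Let h(s) be the probability of absorption at Trainee starting from transient state s. Then h(Trainee) = 1 and h(Departed) = 0. By first-step analysis:
h(Junior) = 0.3·h(Junior) + 0.18·h(Senior) + 0.08·1 + 0.16·0 + 0.28·h(Manager)
h(Senior) = 0.14·h(Junior) + 0.1·h(Senior) + 0.12·1 + 0.38·0 + 0.26·h(Manager)
h(Manager) = 0.2·h(Junior) + 0.22·h(Senior) + 0.2·1 + 0.22·0 + 0.16·h(Manager)
Solving: h(Junior) = 0.3533, h(Senior) = 0.3044, h(Manager) = 0.4020.
Starting from Junior, the probability is 0.3533.

0.3533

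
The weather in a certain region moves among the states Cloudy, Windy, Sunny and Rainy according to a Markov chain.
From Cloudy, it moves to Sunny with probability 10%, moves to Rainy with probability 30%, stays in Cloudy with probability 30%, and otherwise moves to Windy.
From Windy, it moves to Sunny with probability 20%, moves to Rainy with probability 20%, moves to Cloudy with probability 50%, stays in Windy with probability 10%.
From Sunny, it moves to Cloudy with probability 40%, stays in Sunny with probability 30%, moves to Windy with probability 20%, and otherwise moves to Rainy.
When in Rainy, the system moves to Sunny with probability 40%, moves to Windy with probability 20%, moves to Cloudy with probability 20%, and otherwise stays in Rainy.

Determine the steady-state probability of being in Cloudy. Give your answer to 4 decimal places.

0.3446

Let the stationary distribution be π with π = πP and π_1 + π_2 + π_3 + π_4 = 1.
π_1 = 0.3·π_1 + 0.5·π_2 + 0.4·π_3 + 0.2·π_4
π_2 = 0.3·π_1 + 0.1·π_2 + 0.2·π_3 + 0.2·π_4
π_3 = 0.1·π_1 + 0.2·π_2 + 0.3·π_3 + 0.4·π_4
Solving with the normalization constraint gives π = (0.3446, 0.2131, 0.2309, 0.2114).
So the stationary probability of Cloudy is 0.3446.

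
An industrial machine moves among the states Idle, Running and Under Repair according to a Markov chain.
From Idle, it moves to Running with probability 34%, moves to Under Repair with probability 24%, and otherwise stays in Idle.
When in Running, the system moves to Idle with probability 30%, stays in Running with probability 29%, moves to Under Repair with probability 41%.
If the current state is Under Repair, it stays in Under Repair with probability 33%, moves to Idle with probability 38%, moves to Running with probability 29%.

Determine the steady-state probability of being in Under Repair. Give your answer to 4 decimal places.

0.3214

Let the stationary distribution be π with π = πP and π_1 + π_2 + π_3 = 1.
π_1 = 0.42·π_1 + 0.3·π_2 + 0.38·π_3
π_2 = 0.34·π_1 + 0.29·π_2 + 0.29·π_3
Solving with the normalization constraint gives π = (0.3701, 0.3085, 0.3214).
So the stationary probability of Under Repair is 0.3214.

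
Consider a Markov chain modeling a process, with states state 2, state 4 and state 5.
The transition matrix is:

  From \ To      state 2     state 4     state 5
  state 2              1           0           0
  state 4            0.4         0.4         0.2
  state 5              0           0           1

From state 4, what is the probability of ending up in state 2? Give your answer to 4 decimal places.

0.6667

Let h(s) be the probability of absorption at state 2 starting from transient state s. Then h(state 2) = 1 and h(state 5) = 0. By first-step analysis:
h(state 4) = 0.4·1 + 0.4·h(state 4) + 0.2·0
Solving: h(state 4) = 0.6667.
Starting from state 4, the probability is 0.6667.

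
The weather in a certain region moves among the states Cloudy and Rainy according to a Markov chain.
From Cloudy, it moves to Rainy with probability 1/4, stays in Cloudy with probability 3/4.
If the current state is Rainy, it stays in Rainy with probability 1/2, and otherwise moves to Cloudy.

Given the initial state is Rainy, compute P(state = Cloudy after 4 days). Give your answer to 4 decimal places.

Propagate the distribution vector 4 days from Rainy.
After 0 days: (0.0000, 1.0000)
After 1 day: (0.5000, 0.5000)
After 2 days: (0.6250, 0.3750)
After 3 days: (0.6563, 0.3438)
After 4 days: (0.6641, 0.3359)
P(in Cloudy after 4 days) = 0.6641

0.6641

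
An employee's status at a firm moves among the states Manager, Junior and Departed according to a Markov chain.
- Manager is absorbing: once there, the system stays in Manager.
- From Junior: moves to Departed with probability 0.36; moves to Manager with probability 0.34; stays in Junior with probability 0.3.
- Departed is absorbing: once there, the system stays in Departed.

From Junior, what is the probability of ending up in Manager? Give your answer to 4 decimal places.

Let h(s) be the probability of absorption at Manager starting from transient state s. Then h(Manager) = 1 and h(Departed) = 0. By first-step analysis:
h(Junior) = 0.34·1 + 0.3·h(Junior) + 0.36·0
Solving: h(Junior) = 0.4857.
Starting from Junior, the probability is 0.4857.

0.4857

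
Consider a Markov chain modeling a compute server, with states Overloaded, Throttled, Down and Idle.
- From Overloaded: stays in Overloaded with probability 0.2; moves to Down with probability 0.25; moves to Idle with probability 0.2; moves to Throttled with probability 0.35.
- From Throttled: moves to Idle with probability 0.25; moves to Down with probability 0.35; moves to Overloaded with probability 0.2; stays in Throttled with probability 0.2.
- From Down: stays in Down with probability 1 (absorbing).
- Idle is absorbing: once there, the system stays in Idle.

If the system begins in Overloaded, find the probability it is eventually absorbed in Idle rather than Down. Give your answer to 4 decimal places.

Let h(s) be the probability of absorption at Idle starting from transient state s. Then h(Idle) = 1 and h(Down) = 0. By first-step analysis:
h(Overloaded) = 0.2·h(Overloaded) + 0.35·h(Throttled) + 0.25·0 + 0.2·1
h(Throttled) = 0.2·h(Overloaded) + 0.2·h(Throttled) + 0.35·0 + 0.25·1
Solving: h(Overloaded) = 0.4342, h(Throttled) = 0.4211.
Starting from Overloaded, the probability is 0.4342.

0.4342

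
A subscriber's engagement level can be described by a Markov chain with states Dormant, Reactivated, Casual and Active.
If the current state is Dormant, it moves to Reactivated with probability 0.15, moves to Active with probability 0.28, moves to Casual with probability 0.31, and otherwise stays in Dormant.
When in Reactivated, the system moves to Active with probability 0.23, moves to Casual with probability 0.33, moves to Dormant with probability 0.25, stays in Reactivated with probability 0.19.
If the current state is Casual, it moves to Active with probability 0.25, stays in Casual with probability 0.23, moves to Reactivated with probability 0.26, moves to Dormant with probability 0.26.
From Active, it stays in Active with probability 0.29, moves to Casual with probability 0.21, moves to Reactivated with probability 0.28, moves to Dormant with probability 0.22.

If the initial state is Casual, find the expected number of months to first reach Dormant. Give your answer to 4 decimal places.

4.0435

Let t(s) be the expected number of months to first reach Dormant from state s, with t(Dormant) = 0. Conditioning on the first month:
t(Reactivated) = 1 + 0.19·t(Reactivated) + 0.33·t(Casual) + 0.23·t(Active)
t(Casual) = 1 + 0.26·t(Reactivated) + 0.23·t(Casual) + 0.25·t(Active)
t(Active) = 1 + 0.28·t(Reactivated) + 0.21·t(Casual) + 0.29·t(Active)
Solving: t(Reactivated) = 4.0781, t(Casual) = 4.0435, t(Active) = 4.2127.
Expected months from Casual to Dormant: 4.0435.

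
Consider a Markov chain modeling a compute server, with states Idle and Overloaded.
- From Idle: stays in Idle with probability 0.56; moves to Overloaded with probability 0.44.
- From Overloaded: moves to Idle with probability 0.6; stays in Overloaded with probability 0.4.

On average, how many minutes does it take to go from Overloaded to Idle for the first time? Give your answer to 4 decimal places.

1.6667

Let t(s) be the expected number of minutes to first reach Idle from state s, with t(Idle) = 0. Conditioning on the first minute:
t(Overloaded) = 1 + 0.4·t(Overloaded)
Solving: t(Overloaded) = 1.6667.
Expected minutes from Overloaded to Idle: 1.6667.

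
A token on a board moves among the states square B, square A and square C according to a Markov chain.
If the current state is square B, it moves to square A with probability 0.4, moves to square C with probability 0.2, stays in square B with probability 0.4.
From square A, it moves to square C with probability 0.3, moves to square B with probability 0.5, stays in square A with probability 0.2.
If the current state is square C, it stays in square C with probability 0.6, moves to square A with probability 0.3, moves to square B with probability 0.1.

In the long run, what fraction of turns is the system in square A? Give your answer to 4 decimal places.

Let the stationary distribution be π with π = πP and π_1 + π_2 + π_3 = 1.
π_1 = 0.4·π_1 + 0.5·π_2 + 0.1·π_3
π_2 = 0.4·π_1 + 0.2·π_2 + 0.3·π_3
Solving with the normalization constraint gives π = (0.3151, 0.3014, 0.3836).
So the stationary probability of square A is 0.3014.

0.3014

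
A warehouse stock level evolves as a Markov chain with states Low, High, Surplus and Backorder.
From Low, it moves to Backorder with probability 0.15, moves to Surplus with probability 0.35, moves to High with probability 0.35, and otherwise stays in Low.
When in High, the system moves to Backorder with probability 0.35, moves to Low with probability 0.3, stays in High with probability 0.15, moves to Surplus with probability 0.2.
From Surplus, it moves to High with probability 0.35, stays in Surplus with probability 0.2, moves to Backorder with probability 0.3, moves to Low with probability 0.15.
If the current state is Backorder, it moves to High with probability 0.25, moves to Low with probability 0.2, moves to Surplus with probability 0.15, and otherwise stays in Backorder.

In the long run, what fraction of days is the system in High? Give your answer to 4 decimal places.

0.2655

Let the stationary distribution be π with π = πP and π_1 + π_2 + π_3 + π_4 = 1.
π_1 = 0.15·π_1 + 0.3·π_2 + 0.15·π_3 + 0.2·π_4
π_2 = 0.35·π_1 + 0.15·π_2 + 0.35·π_3 + 0.25·π_4
π_3 = 0.35·π_1 + 0.2·π_2 + 0.2·π_3 + 0.15·π_4
Solving with the normalization constraint gives π = (0.2055, 0.2655, 0.2151, 0.3138).
So the stationary probability of High is 0.2655.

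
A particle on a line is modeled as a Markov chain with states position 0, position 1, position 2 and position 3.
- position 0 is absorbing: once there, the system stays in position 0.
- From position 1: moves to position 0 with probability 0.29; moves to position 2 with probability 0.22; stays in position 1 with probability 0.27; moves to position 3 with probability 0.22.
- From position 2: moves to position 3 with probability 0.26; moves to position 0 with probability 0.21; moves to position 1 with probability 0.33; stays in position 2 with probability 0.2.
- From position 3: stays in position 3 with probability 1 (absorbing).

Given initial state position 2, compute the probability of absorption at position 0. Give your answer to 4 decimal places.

0.4869

Let h(s) be the probability of absorption at position 0 starting from transient state s. Then h(position 0) = 1 and h(position 3) = 0. By first-step analysis:
h(position 1) = 0.29·1 + 0.27·h(position 1) + 0.22·h(position 2) + 0.22·0
h(position 2) = 0.21·1 + 0.33·h(position 1) + 0.2·h(position 2) + 0.26·0
Solving: h(position 1) = 0.5440, h(position 2) = 0.4869.
Starting from position 2, the probability is 0.4869.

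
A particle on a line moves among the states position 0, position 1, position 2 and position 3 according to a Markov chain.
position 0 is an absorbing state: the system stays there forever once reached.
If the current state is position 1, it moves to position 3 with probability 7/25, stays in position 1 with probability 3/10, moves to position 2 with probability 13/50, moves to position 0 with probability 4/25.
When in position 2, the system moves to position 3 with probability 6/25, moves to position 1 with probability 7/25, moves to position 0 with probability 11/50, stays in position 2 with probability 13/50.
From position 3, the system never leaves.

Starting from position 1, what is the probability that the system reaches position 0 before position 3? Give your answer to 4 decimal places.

0.3944

Let h(s) be the probability of absorption at position 0 starting from transient state s. Then h(position 0) = 1 and h(position 3) = 0. By first-step analysis:
h(position 1) = 0.16·1 + 0.3·h(position 1) + 0.26·h(position 2) + 0.28·0
h(position 2) = 0.22·1 + 0.28·h(position 1) + 0.26·h(position 2) + 0.24·0
Solving: h(position 1) = 0.3944, h(position 2) = 0.4465.
Starting from position 1, the probability is 0.3944.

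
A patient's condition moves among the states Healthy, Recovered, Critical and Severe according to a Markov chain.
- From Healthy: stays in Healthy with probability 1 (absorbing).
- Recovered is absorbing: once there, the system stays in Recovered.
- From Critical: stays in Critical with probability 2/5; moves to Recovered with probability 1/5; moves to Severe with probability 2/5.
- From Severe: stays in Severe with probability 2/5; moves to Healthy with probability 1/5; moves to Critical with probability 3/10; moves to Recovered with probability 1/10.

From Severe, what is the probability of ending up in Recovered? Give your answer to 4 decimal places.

Let h(s) be the probability of absorption at Recovered starting from transient state s. Then h(Recovered) = 1 and h(Healthy) = 0. By first-step analysis:
h(Critical) = 0.2·1 + 0.4·h(Critical) + 0.4·h(Severe)
h(Severe) = 0.2·0 + 0.1·1 + 0.3·h(Critical) + 0.4·h(Severe)
Solving: h(Critical) = 0.6667, h(Severe) = 0.5000.
Starting from Severe, the probability is 0.5000.

0.5000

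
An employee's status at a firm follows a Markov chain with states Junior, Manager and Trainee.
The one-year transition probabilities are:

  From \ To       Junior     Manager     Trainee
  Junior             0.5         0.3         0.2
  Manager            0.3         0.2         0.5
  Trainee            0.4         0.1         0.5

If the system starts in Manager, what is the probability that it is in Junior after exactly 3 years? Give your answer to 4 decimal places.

Propagate the distribution vector 3 years from Manager.
After 0 years: (0.0000, 1.0000, 0.0000)
After 1 year: (0.3000, 0.2000, 0.5000)
After 2 years: (0.4100, 0.1800, 0.4100)
After 3 years: (0.4230, 0.2000, 0.3770)
P(in Junior after 3 years) = 0.4230

0.4230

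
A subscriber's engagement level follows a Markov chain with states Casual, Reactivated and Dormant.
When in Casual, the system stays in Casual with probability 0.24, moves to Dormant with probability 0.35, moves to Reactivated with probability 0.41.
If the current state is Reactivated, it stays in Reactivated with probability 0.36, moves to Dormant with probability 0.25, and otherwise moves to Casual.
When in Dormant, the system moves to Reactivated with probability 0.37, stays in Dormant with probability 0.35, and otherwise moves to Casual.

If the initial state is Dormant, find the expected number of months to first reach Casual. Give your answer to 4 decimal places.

3.1221

Let t(s) be the expected number of months to first reach Casual from state s, with t(Casual) = 0. Conditioning on the first month:
t(Reactivated) = 1 + 0.36·t(Reactivated) + 0.25·t(Dormant)
t(Dormant) = 1 + 0.37·t(Reactivated) + 0.35·t(Dormant)
Solving: t(Reactivated) = 2.7821, t(Dormant) = 3.1221.
Expected months from Dormant to Casual: 3.1221.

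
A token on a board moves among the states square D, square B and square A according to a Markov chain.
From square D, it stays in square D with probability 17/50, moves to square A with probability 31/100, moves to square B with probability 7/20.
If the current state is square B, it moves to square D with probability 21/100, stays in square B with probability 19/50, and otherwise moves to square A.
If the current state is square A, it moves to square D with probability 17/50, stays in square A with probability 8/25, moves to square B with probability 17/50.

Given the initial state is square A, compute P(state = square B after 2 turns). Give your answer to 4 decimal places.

Sum over the intermediate state after 1 turn:
P = P(square A→square D)·P(square D→square B) + P(square A→square B)·P(square B→square B) + P(square A→square A)·P(square A→square B)
  = 0.34×0.35 + 0.34×0.38 + 0.32×0.34
  = 0.1190 + 0.1292 + 0.1088 = 0.3570

0.3570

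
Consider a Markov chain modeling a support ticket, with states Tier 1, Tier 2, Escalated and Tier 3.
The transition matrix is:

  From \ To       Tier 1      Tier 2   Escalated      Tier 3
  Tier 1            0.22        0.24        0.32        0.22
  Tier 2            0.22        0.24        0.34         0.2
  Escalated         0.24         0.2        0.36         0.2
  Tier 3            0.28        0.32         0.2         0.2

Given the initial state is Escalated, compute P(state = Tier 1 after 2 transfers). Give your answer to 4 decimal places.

0.2392

Propagate the distribution vector 2 transfers from Escalated.
After 0 transfers: (0.0000, 0.0000, 1.0000, 0.0000)
After 1 transfer: (0.2400, 0.2000, 0.3600, 0.2000)
After 2 transfers: (0.2392, 0.2416, 0.3144, 0.2048)
P(in Tier 1 after 2 transfers) = 0.2392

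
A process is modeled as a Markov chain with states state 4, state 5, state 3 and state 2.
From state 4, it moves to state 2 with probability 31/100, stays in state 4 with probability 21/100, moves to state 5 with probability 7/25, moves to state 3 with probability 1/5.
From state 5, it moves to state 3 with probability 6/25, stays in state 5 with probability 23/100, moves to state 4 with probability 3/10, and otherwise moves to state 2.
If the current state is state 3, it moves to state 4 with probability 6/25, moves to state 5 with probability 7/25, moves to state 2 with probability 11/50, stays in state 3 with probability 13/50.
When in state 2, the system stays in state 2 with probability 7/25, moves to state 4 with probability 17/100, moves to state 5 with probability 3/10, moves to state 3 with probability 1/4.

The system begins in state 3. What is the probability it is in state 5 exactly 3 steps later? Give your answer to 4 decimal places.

0.2716

Propagate the distribution vector 3 steps from state 3.
After 0 steps: (0.0000, 0.0000, 1.0000, 0.0000)
After 1 step: (0.2400, 0.2800, 0.2600, 0.2200)
After 2 steps: (0.2342, 0.2704, 0.2378, 0.2576)
After 3 steps: (0.2312, 0.2716, 0.2380, 0.2592)
P(in state 5 after 3 steps) = 0.2716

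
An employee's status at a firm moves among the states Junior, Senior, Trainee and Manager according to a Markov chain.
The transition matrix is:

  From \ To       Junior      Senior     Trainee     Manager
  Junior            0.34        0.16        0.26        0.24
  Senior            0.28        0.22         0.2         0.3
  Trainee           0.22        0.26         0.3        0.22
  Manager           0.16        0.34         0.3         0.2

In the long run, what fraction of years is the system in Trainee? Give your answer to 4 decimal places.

0.2655

Let the stationary distribution be π with π = πP and π_1 + π_2 + π_3 + π_4 = 1.
π_1 = 0.34·π_1 + 0.28·π_2 + 0.22·π_3 + 0.16·π_4
π_2 = 0.16·π_1 + 0.22·π_2 + 0.26·π_3 + 0.34·π_4
π_3 = 0.26·π_1 + 0.2·π_2 + 0.3·π_3 + 0.3·π_4
Solving with the normalization constraint gives π = (0.2503, 0.2444, 0.2655, 0.2398).
So the stationary probability of Trainee is 0.2655.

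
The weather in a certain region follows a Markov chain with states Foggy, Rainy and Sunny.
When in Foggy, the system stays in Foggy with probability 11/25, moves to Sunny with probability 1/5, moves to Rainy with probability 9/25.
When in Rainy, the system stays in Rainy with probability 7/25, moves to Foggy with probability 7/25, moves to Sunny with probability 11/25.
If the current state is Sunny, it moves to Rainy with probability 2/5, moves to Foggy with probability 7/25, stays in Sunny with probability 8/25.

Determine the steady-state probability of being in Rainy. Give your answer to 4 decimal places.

Let the stationary distribution be π with π = πP and π_1 + π_2 + π_3 = 1.
π_1 = 0.44·π_1 + 0.28·π_2 + 0.28·π_3
π_2 = 0.36·π_1 + 0.28·π_2 + 0.4·π_3
Solving with the normalization constraint gives π = (0.3333, 0.3452, 0.3214).
So the stationary probability of Rainy is 0.3452.

0.3452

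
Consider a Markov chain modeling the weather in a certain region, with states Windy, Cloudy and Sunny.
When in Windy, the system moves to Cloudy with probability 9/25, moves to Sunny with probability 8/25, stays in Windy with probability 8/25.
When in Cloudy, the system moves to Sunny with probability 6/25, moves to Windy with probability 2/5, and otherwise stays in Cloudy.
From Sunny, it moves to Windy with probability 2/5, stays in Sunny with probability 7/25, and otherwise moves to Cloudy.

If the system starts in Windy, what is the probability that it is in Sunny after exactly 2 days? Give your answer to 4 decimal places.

0.2784

Sum over the intermediate state after 1 day:
P = P(Windy→Windy)·P(Windy→Sunny) + P(Windy→Cloudy)·P(Cloudy→Sunny) + P(Windy→Sunny)·P(Sunny→Sunny)
  = 0.32×0.32 + 0.36×0.24 + 0.32×0.28
  = 0.1024 + 0.0864 + 0.0896 = 0.2784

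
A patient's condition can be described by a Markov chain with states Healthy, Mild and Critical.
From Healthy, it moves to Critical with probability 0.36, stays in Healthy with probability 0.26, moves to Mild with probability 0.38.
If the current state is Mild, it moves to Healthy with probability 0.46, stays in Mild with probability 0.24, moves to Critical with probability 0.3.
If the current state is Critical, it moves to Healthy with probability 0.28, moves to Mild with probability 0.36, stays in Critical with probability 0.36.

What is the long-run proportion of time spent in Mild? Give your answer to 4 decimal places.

Let the stationary distribution be π with π = πP and π_1 + π_2 + π_3 = 1.
π_1 = 0.26·π_1 + 0.46·π_2 + 0.28·π_3
π_2 = 0.38·π_1 + 0.24·π_2 + 0.36·π_3
Solving with the normalization constraint gives π = (0.3323, 0.3274, 0.3404).
So the stationary probability of Mild is 0.3274.

0.3274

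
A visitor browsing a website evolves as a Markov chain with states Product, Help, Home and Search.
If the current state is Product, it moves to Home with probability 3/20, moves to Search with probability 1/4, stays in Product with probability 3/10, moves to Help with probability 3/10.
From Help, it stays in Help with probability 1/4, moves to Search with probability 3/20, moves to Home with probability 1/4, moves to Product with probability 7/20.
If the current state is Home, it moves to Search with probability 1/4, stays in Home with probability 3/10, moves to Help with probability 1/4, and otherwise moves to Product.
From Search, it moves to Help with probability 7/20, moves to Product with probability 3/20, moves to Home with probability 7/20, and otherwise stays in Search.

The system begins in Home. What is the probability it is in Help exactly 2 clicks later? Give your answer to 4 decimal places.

0.2850

Propagate the distribution vector 2 clicks from Home.
After 0 clicks: (0.0000, 0.0000, 1.0000, 0.0000)
After 1 click: (0.2000, 0.2500, 0.3000, 0.2500)
After 2 clicks: (0.2450, 0.2850, 0.2700, 0.2000)
P(in Help after 2 clicks) = 0.2850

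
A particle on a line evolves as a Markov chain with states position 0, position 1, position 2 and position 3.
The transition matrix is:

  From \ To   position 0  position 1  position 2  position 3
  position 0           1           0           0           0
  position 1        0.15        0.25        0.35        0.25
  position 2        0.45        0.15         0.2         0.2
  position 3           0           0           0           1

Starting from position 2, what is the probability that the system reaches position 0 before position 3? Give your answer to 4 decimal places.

0.6575

Let h(s) be the probability of absorption at position 0 starting from transient state s. Then h(position 0) = 1 and h(position 3) = 0. By first-step analysis:
h(position 1) = 0.15·1 + 0.25·h(position 1) + 0.35·h(position 2) + 0.25·0
h(position 2) = 0.45·1 + 0.15·h(position 1) + 0.2·h(position 2) + 0.2·0
Solving: h(position 1) = 0.5068, h(position 2) = 0.6575.
Starting from position 2, the probability is 0.6575.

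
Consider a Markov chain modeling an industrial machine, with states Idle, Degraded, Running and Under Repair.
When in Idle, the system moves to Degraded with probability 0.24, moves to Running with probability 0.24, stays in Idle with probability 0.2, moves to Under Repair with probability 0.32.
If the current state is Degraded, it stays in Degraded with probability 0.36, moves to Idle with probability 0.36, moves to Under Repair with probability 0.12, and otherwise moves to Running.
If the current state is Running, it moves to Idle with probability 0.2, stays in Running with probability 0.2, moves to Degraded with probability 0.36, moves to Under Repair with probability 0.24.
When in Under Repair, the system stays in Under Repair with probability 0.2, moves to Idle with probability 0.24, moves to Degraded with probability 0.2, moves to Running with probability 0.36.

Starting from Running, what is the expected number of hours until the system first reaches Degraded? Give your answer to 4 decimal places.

3.3863

Let t(s) be the expected number of hours to first reach Degraded from state s, with t(Degraded) = 0. Conditioning on the first hour:
t(Idle) = 1 + 0.2·t(Idle) + 0.24·t(Running) + 0.32·t(Under Repair)
t(Running) = 1 + 0.2·t(Idle) + 0.2·t(Running) + 0.24·t(Under Repair)
t(Under Repair) = 1 + 0.24·t(Idle) + 0.36·t(Running) + 0.2·t(Under Repair)
Solving: t(Idle) = 3.8357, t(Running) = 3.3863, t(Under Repair) = 3.9245.
Expected hours from Running to Degraded: 3.3863.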